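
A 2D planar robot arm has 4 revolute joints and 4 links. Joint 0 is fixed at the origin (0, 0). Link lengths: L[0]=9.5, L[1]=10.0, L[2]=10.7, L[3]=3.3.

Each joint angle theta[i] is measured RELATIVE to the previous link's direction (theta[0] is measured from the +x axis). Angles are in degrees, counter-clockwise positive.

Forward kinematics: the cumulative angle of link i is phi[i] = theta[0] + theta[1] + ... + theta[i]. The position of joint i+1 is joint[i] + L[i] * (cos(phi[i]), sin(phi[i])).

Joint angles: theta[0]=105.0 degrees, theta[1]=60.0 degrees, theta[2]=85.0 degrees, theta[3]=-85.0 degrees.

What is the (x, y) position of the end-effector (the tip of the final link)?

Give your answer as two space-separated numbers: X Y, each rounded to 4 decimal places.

joint[0] = (0.0000, 0.0000)  (base)
link 0: phi[0] = 105 = 105 deg
  cos(105 deg) = -0.2588, sin(105 deg) = 0.9659
  joint[1] = (0.0000, 0.0000) + 9.5 * (-0.2588, 0.9659) = (0.0000 + -2.4588, 0.0000 + 9.1763) = (-2.4588, 9.1763)
link 1: phi[1] = 105 + 60 = 165 deg
  cos(165 deg) = -0.9659, sin(165 deg) = 0.2588
  joint[2] = (-2.4588, 9.1763) + 10 * (-0.9659, 0.2588) = (-2.4588 + -9.6593, 9.1763 + 2.5882) = (-12.1180, 11.7645)
link 2: phi[2] = 105 + 60 + 85 = 250 deg
  cos(250 deg) = -0.3420, sin(250 deg) = -0.9397
  joint[3] = (-12.1180, 11.7645) + 10.7 * (-0.3420, -0.9397) = (-12.1180 + -3.6596, 11.7645 + -10.0547) = (-15.7777, 1.7098)
link 3: phi[3] = 105 + 60 + 85 + -85 = 165 deg
  cos(165 deg) = -0.9659, sin(165 deg) = 0.2588
  joint[4] = (-15.7777, 1.7098) + 3.3 * (-0.9659, 0.2588) = (-15.7777 + -3.1876, 1.7098 + 0.8541) = (-18.9652, 2.5639)
End effector: (-18.9652, 2.5639)

Answer: -18.9652 2.5639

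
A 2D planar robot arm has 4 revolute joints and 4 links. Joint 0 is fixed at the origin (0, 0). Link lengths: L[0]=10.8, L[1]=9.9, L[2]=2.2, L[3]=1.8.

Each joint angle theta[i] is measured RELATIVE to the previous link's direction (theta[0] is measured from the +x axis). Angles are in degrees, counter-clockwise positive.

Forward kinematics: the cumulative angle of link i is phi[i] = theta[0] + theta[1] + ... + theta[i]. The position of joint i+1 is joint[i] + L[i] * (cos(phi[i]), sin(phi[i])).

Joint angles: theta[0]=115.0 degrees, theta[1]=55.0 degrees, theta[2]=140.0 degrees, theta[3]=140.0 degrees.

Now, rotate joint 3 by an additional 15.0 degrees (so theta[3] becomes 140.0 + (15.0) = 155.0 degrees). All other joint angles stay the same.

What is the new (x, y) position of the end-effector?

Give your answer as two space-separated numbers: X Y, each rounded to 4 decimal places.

joint[0] = (0.0000, 0.0000)  (base)
link 0: phi[0] = 115 = 115 deg
  cos(115 deg) = -0.4226, sin(115 deg) = 0.9063
  joint[1] = (0.0000, 0.0000) + 10.8 * (-0.4226, 0.9063) = (0.0000 + -4.5643, 0.0000 + 9.7881) = (-4.5643, 9.7881)
link 1: phi[1] = 115 + 55 = 170 deg
  cos(170 deg) = -0.9848, sin(170 deg) = 0.1736
  joint[2] = (-4.5643, 9.7881) + 9.9 * (-0.9848, 0.1736) = (-4.5643 + -9.7496, 9.7881 + 1.7191) = (-14.3139, 11.5072)
link 2: phi[2] = 115 + 55 + 140 = 310 deg
  cos(310 deg) = 0.6428, sin(310 deg) = -0.7660
  joint[3] = (-14.3139, 11.5072) + 2.2 * (0.6428, -0.7660) = (-14.3139 + 1.4141, 11.5072 + -1.6853) = (-12.8997, 9.8219)
link 3: phi[3] = 115 + 55 + 140 + 155 = 465 deg
  cos(465 deg) = -0.2588, sin(465 deg) = 0.9659
  joint[4] = (-12.8997, 9.8219) + 1.8 * (-0.2588, 0.9659) = (-12.8997 + -0.4659, 9.8219 + 1.7387) = (-13.3656, 11.5606)
End effector: (-13.3656, 11.5606)

Answer: -13.3656 11.5606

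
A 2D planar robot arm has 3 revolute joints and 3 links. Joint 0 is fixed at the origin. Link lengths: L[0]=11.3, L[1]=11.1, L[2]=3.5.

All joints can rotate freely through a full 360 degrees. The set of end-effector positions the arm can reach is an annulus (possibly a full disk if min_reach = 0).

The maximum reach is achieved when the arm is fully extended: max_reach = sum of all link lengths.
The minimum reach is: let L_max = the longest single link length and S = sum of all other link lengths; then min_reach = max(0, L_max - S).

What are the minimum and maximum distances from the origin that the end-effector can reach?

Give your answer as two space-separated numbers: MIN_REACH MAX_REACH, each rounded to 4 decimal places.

Answer: 0.0000 25.9000

Derivation:
Link lengths: [11.3, 11.1, 3.5]
max_reach = 11.3 + 11.1 + 3.5 = 25.9
L_max = max([11.3, 11.1, 3.5]) = 11.3
S (sum of others) = 25.9 - 11.3 = 14.6
min_reach = max(0, 11.3 - 14.6) = max(0, -3.3) = 0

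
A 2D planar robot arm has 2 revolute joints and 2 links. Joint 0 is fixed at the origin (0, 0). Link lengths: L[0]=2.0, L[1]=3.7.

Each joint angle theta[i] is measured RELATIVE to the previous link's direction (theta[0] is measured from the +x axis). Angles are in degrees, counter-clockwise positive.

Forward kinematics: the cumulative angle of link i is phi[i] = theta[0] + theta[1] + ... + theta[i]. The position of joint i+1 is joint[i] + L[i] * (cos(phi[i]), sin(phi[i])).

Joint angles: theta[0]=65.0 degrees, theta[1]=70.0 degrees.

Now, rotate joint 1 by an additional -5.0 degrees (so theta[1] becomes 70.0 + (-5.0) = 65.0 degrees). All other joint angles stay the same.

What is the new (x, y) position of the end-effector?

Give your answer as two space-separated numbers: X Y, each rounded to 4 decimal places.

Answer: -1.5331 4.6470

Derivation:
joint[0] = (0.0000, 0.0000)  (base)
link 0: phi[0] = 65 = 65 deg
  cos(65 deg) = 0.4226, sin(65 deg) = 0.9063
  joint[1] = (0.0000, 0.0000) + 2 * (0.4226, 0.9063) = (0.0000 + 0.8452, 0.0000 + 1.8126) = (0.8452, 1.8126)
link 1: phi[1] = 65 + 65 = 130 deg
  cos(130 deg) = -0.6428, sin(130 deg) = 0.7660
  joint[2] = (0.8452, 1.8126) + 3.7 * (-0.6428, 0.7660) = (0.8452 + -2.3783, 1.8126 + 2.8344) = (-1.5331, 4.6470)
End effector: (-1.5331, 4.6470)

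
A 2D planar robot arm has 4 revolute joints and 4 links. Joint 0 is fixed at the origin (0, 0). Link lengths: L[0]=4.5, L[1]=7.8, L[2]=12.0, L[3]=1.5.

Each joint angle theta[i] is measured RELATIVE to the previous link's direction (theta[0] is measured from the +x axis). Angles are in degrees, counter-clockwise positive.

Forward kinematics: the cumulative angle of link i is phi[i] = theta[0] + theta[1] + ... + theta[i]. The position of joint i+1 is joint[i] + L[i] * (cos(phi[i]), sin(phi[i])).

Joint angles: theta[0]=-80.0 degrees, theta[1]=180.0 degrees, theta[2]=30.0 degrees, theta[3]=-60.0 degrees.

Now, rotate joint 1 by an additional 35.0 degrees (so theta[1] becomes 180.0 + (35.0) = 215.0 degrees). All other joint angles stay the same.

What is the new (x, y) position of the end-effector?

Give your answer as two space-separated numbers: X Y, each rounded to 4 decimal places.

joint[0] = (0.0000, 0.0000)  (base)
link 0: phi[0] = -80 = -80 deg
  cos(-80 deg) = 0.1736, sin(-80 deg) = -0.9848
  joint[1] = (0.0000, 0.0000) + 4.5 * (0.1736, -0.9848) = (0.0000 + 0.7814, 0.0000 + -4.4316) = (0.7814, -4.4316)
link 1: phi[1] = -80 + 215 = 135 deg
  cos(135 deg) = -0.7071, sin(135 deg) = 0.7071
  joint[2] = (0.7814, -4.4316) + 7.8 * (-0.7071, 0.7071) = (0.7814 + -5.5154, -4.4316 + 5.5154) = (-4.7340, 1.0838)
link 2: phi[2] = -80 + 215 + 30 = 165 deg
  cos(165 deg) = -0.9659, sin(165 deg) = 0.2588
  joint[3] = (-4.7340, 1.0838) + 12 * (-0.9659, 0.2588) = (-4.7340 + -11.5911, 1.0838 + 3.1058) = (-16.3251, 4.1896)
link 3: phi[3] = -80 + 215 + 30 + -60 = 105 deg
  cos(105 deg) = -0.2588, sin(105 deg) = 0.9659
  joint[4] = (-16.3251, 4.1896) + 1.5 * (-0.2588, 0.9659) = (-16.3251 + -0.3882, 4.1896 + 1.4489) = (-16.7134, 5.6385)
End effector: (-16.7134, 5.6385)

Answer: -16.7134 5.6385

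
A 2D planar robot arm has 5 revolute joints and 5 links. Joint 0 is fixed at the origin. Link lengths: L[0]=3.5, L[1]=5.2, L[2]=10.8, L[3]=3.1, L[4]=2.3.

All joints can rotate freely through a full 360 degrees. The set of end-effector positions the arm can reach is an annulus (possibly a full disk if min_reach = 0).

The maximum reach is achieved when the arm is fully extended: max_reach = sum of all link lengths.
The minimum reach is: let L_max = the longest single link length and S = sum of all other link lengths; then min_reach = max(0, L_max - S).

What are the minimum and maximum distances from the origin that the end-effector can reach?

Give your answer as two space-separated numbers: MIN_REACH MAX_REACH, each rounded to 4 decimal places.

Answer: 0.0000 24.9000

Derivation:
Link lengths: [3.5, 5.2, 10.8, 3.1, 2.3]
max_reach = 3.5 + 5.2 + 10.8 + 3.1 + 2.3 = 24.9
L_max = max([3.5, 5.2, 10.8, 3.1, 2.3]) = 10.8
S (sum of others) = 24.9 - 10.8 = 14.1
min_reach = max(0, 10.8 - 14.1) = max(0, -3.3) = 0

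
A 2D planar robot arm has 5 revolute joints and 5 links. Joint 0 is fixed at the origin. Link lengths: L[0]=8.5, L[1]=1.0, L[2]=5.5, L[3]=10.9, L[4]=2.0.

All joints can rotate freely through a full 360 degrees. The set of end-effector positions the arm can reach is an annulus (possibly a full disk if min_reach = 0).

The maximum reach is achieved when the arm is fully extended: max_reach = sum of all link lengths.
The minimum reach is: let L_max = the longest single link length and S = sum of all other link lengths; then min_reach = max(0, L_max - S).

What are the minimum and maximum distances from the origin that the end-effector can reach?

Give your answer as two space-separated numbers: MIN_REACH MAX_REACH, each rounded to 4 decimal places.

Answer: 0.0000 27.9000

Derivation:
Link lengths: [8.5, 1.0, 5.5, 10.9, 2.0]
max_reach = 8.5 + 1 + 5.5 + 10.9 + 2 = 27.9
L_max = max([8.5, 1.0, 5.5, 10.9, 2.0]) = 10.9
S (sum of others) = 27.9 - 10.9 = 17
min_reach = max(0, 10.9 - 17) = max(0, -6.1) = 0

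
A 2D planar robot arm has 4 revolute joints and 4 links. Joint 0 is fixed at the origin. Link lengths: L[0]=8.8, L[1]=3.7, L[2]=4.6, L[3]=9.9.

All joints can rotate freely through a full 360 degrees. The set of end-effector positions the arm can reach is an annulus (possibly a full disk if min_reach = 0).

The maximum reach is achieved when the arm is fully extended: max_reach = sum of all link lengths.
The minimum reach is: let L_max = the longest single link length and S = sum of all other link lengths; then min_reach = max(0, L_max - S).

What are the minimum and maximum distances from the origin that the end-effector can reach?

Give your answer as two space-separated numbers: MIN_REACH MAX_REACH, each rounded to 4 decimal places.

Answer: 0.0000 27.0000

Derivation:
Link lengths: [8.8, 3.7, 4.6, 9.9]
max_reach = 8.8 + 3.7 + 4.6 + 9.9 = 27
L_max = max([8.8, 3.7, 4.6, 9.9]) = 9.9
S (sum of others) = 27 - 9.9 = 17.1
min_reach = max(0, 9.9 - 17.1) = max(0, -7.2) = 0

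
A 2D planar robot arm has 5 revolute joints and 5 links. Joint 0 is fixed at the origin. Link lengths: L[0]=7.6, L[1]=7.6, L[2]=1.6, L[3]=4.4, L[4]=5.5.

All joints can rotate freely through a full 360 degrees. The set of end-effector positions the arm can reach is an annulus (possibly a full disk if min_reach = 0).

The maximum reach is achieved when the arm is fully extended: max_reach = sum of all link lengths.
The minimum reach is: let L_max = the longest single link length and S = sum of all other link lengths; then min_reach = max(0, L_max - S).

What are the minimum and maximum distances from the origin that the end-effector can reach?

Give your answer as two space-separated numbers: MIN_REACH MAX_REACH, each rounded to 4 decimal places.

Answer: 0.0000 26.7000

Derivation:
Link lengths: [7.6, 7.6, 1.6, 4.4, 5.5]
max_reach = 7.6 + 7.6 + 1.6 + 4.4 + 5.5 = 26.7
L_max = max([7.6, 7.6, 1.6, 4.4, 5.5]) = 7.6
S (sum of others) = 26.7 - 7.6 = 19.1
min_reach = max(0, 7.6 - 19.1) = max(0, -11.5) = 0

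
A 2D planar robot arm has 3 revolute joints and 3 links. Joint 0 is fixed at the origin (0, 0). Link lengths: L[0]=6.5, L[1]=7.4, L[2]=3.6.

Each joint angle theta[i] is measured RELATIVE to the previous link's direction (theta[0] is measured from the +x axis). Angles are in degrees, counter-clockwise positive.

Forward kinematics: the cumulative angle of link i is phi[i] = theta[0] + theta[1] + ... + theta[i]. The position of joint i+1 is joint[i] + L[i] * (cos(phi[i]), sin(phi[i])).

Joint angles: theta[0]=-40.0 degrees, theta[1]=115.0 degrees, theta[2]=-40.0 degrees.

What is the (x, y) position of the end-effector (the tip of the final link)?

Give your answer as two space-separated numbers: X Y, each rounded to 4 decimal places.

joint[0] = (0.0000, 0.0000)  (base)
link 0: phi[0] = -40 = -40 deg
  cos(-40 deg) = 0.7660, sin(-40 deg) = -0.6428
  joint[1] = (0.0000, 0.0000) + 6.5 * (0.7660, -0.6428) = (0.0000 + 4.9793, 0.0000 + -4.1781) = (4.9793, -4.1781)
link 1: phi[1] = -40 + 115 = 75 deg
  cos(75 deg) = 0.2588, sin(75 deg) = 0.9659
  joint[2] = (4.9793, -4.1781) + 7.4 * (0.2588, 0.9659) = (4.9793 + 1.9153, -4.1781 + 7.1479) = (6.8945, 2.9697)
link 2: phi[2] = -40 + 115 + -40 = 35 deg
  cos(35 deg) = 0.8192, sin(35 deg) = 0.5736
  joint[3] = (6.8945, 2.9697) + 3.6 * (0.8192, 0.5736) = (6.8945 + 2.9489, 2.9697 + 2.0649) = (9.8435, 5.0346)
End effector: (9.8435, 5.0346)

Answer: 9.8435 5.0346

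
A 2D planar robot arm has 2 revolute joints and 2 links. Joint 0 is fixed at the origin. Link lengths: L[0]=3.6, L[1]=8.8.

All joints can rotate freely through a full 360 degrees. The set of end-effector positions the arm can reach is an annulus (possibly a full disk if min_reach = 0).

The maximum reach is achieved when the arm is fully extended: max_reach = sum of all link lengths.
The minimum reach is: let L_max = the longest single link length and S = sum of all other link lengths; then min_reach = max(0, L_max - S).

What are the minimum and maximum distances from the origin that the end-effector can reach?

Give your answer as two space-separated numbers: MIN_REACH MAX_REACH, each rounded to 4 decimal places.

Link lengths: [3.6, 8.8]
max_reach = 3.6 + 8.8 = 12.4
L_max = max([3.6, 8.8]) = 8.8
S (sum of others) = 12.4 - 8.8 = 3.6
min_reach = max(0, 8.8 - 3.6) = max(0, 5.2) = 5.2

Answer: 5.2000 12.4000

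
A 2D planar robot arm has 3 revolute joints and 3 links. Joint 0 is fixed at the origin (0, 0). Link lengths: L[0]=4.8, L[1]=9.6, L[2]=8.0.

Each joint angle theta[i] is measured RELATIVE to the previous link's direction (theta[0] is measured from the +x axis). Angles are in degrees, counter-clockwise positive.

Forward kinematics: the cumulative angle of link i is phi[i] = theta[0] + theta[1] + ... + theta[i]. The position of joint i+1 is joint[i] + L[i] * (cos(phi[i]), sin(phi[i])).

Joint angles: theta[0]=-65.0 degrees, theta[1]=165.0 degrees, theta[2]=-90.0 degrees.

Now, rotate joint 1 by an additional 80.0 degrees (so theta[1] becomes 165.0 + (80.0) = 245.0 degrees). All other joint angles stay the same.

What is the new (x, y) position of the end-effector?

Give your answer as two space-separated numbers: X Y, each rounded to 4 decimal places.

joint[0] = (0.0000, 0.0000)  (base)
link 0: phi[0] = -65 = -65 deg
  cos(-65 deg) = 0.4226, sin(-65 deg) = -0.9063
  joint[1] = (0.0000, 0.0000) + 4.8 * (0.4226, -0.9063) = (0.0000 + 2.0286, 0.0000 + -4.3503) = (2.0286, -4.3503)
link 1: phi[1] = -65 + 245 = 180 deg
  cos(180 deg) = -1.0000, sin(180 deg) = 0.0000
  joint[2] = (2.0286, -4.3503) + 9.6 * (-1.0000, 0.0000) = (2.0286 + -9.6000, -4.3503 + 0.0000) = (-7.5714, -4.3503)
link 2: phi[2] = -65 + 245 + -90 = 90 deg
  cos(90 deg) = 0.0000, sin(90 deg) = 1.0000
  joint[3] = (-7.5714, -4.3503) + 8 * (0.0000, 1.0000) = (-7.5714 + 0.0000, -4.3503 + 8.0000) = (-7.5714, 3.6497)
End effector: (-7.5714, 3.6497)

Answer: -7.5714 3.6497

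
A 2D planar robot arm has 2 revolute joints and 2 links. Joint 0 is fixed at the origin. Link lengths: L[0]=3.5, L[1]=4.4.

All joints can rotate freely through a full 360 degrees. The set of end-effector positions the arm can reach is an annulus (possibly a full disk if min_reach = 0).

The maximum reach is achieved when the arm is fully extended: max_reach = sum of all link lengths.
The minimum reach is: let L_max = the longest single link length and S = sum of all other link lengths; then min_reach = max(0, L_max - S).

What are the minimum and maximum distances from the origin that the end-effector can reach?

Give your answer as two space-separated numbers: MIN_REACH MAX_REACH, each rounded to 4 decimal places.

Answer: 0.9000 7.9000

Derivation:
Link lengths: [3.5, 4.4]
max_reach = 3.5 + 4.4 = 7.9
L_max = max([3.5, 4.4]) = 4.4
S (sum of others) = 7.9 - 4.4 = 3.5
min_reach = max(0, 4.4 - 3.5) = max(0, 0.9) = 0.9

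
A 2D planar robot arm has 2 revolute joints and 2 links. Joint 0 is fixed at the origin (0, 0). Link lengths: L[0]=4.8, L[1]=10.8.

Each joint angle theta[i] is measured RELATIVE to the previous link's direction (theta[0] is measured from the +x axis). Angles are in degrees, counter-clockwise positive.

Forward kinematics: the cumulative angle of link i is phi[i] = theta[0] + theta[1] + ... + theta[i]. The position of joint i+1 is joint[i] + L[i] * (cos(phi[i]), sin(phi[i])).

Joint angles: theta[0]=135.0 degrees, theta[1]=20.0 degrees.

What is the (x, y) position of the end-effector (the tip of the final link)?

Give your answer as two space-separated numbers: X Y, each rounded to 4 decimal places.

Answer: -13.1822 7.9584

Derivation:
joint[0] = (0.0000, 0.0000)  (base)
link 0: phi[0] = 135 = 135 deg
  cos(135 deg) = -0.7071, sin(135 deg) = 0.7071
  joint[1] = (0.0000, 0.0000) + 4.8 * (-0.7071, 0.7071) = (0.0000 + -3.3941, 0.0000 + 3.3941) = (-3.3941, 3.3941)
link 1: phi[1] = 135 + 20 = 155 deg
  cos(155 deg) = -0.9063, sin(155 deg) = 0.4226
  joint[2] = (-3.3941, 3.3941) + 10.8 * (-0.9063, 0.4226) = (-3.3941 + -9.7881, 3.3941 + 4.5643) = (-13.1822, 7.9584)
End effector: (-13.1822, 7.9584)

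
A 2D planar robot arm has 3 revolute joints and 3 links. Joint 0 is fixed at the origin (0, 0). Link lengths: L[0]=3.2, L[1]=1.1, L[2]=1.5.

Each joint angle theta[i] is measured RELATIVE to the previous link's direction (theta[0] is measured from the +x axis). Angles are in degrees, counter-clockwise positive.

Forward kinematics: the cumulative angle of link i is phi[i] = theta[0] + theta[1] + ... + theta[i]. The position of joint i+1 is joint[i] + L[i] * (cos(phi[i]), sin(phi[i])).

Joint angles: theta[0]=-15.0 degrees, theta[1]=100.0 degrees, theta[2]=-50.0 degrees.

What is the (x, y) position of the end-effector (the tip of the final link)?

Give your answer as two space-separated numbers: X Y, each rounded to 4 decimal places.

joint[0] = (0.0000, 0.0000)  (base)
link 0: phi[0] = -15 = -15 deg
  cos(-15 deg) = 0.9659, sin(-15 deg) = -0.2588
  joint[1] = (0.0000, 0.0000) + 3.2 * (0.9659, -0.2588) = (0.0000 + 3.0910, 0.0000 + -0.8282) = (3.0910, -0.8282)
link 1: phi[1] = -15 + 100 = 85 deg
  cos(85 deg) = 0.0872, sin(85 deg) = 0.9962
  joint[2] = (3.0910, -0.8282) + 1.1 * (0.0872, 0.9962) = (3.0910 + 0.0959, -0.8282 + 1.0958) = (3.1868, 0.2676)
link 2: phi[2] = -15 + 100 + -50 = 35 deg
  cos(35 deg) = 0.8192, sin(35 deg) = 0.5736
  joint[3] = (3.1868, 0.2676) + 1.5 * (0.8192, 0.5736) = (3.1868 + 1.2287, 0.2676 + 0.8604) = (4.4156, 1.1280)
End effector: (4.4156, 1.1280)

Answer: 4.4156 1.1280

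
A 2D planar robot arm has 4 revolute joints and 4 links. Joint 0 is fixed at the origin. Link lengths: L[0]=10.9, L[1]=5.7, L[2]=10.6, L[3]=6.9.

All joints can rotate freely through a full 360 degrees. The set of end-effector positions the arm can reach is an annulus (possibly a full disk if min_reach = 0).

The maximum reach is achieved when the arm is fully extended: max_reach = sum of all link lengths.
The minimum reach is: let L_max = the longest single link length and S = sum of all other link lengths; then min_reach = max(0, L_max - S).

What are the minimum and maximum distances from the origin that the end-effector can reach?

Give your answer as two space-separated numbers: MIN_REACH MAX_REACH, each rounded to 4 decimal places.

Link lengths: [10.9, 5.7, 10.6, 6.9]
max_reach = 10.9 + 5.7 + 10.6 + 6.9 = 34.1
L_max = max([10.9, 5.7, 10.6, 6.9]) = 10.9
S (sum of others) = 34.1 - 10.9 = 23.2
min_reach = max(0, 10.9 - 23.2) = max(0, -12.3) = 0

Answer: 0.0000 34.1000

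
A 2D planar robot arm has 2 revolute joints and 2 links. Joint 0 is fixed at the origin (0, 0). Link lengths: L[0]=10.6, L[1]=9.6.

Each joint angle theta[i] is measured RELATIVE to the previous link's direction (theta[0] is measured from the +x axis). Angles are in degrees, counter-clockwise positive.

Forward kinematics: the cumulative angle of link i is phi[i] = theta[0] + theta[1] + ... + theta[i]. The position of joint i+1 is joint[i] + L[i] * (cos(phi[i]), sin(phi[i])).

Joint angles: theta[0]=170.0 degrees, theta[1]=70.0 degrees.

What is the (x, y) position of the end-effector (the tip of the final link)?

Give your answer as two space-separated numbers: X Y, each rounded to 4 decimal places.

Answer: -15.2390 -6.4732

Derivation:
joint[0] = (0.0000, 0.0000)  (base)
link 0: phi[0] = 170 = 170 deg
  cos(170 deg) = -0.9848, sin(170 deg) = 0.1736
  joint[1] = (0.0000, 0.0000) + 10.6 * (-0.9848, 0.1736) = (0.0000 + -10.4390, 0.0000 + 1.8407) = (-10.4390, 1.8407)
link 1: phi[1] = 170 + 70 = 240 deg
  cos(240 deg) = -0.5000, sin(240 deg) = -0.8660
  joint[2] = (-10.4390, 1.8407) + 9.6 * (-0.5000, -0.8660) = (-10.4390 + -4.8000, 1.8407 + -8.3138) = (-15.2390, -6.4732)
End effector: (-15.2390, -6.4732)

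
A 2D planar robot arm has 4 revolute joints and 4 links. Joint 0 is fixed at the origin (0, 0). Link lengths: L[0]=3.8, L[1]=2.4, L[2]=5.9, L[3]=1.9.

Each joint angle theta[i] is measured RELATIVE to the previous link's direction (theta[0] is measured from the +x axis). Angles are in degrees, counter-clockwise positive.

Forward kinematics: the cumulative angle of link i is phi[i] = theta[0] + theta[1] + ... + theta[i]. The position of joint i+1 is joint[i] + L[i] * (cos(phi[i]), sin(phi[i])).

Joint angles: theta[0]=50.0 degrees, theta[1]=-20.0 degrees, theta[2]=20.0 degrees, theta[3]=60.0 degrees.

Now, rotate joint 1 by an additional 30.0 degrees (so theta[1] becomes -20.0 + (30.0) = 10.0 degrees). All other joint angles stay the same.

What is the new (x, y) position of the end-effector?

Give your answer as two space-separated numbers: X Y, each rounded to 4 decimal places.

Answer: 3.2116 12.0211

Derivation:
joint[0] = (0.0000, 0.0000)  (base)
link 0: phi[0] = 50 = 50 deg
  cos(50 deg) = 0.6428, sin(50 deg) = 0.7660
  joint[1] = (0.0000, 0.0000) + 3.8 * (0.6428, 0.7660) = (0.0000 + 2.4426, 0.0000 + 2.9110) = (2.4426, 2.9110)
link 1: phi[1] = 50 + 10 = 60 deg
  cos(60 deg) = 0.5000, sin(60 deg) = 0.8660
  joint[2] = (2.4426, 2.9110) + 2.4 * (0.5000, 0.8660) = (2.4426 + 1.2000, 2.9110 + 2.0785) = (3.6426, 4.9894)
link 2: phi[2] = 50 + 10 + 20 = 80 deg
  cos(80 deg) = 0.1736, sin(80 deg) = 0.9848
  joint[3] = (3.6426, 4.9894) + 5.9 * (0.1736, 0.9848) = (3.6426 + 1.0245, 4.9894 + 5.8104) = (4.6671, 10.7998)
link 3: phi[3] = 50 + 10 + 20 + 60 = 140 deg
  cos(140 deg) = -0.7660, sin(140 deg) = 0.6428
  joint[4] = (4.6671, 10.7998) + 1.9 * (-0.7660, 0.6428) = (4.6671 + -1.4555, 10.7998 + 1.2213) = (3.2116, 12.0211)
End effector: (3.2116, 12.0211)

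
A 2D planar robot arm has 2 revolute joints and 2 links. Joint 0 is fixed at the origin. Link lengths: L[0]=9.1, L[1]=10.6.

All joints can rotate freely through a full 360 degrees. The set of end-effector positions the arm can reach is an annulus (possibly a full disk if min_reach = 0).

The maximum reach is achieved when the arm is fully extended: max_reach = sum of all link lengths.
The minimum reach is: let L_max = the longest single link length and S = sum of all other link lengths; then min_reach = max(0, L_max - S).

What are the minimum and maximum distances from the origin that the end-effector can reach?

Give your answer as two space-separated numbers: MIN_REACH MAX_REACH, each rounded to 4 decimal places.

Link lengths: [9.1, 10.6]
max_reach = 9.1 + 10.6 = 19.7
L_max = max([9.1, 10.6]) = 10.6
S (sum of others) = 19.7 - 10.6 = 9.1
min_reach = max(0, 10.6 - 9.1) = max(0, 1.5) = 1.5

Answer: 1.5000 19.7000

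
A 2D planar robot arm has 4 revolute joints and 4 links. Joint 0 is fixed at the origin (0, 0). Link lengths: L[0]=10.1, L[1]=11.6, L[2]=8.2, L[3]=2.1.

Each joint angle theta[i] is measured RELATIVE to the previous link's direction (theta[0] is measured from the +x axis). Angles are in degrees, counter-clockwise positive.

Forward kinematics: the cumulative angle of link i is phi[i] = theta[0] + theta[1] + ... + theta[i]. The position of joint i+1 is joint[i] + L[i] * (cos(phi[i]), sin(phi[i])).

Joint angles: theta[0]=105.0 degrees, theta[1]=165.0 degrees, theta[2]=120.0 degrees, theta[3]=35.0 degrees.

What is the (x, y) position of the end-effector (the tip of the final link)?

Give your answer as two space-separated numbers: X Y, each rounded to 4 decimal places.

joint[0] = (0.0000, 0.0000)  (base)
link 0: phi[0] = 105 = 105 deg
  cos(105 deg) = -0.2588, sin(105 deg) = 0.9659
  joint[1] = (0.0000, 0.0000) + 10.1 * (-0.2588, 0.9659) = (0.0000 + -2.6141, 0.0000 + 9.7559) = (-2.6141, 9.7559)
link 1: phi[1] = 105 + 165 = 270 deg
  cos(270 deg) = -0.0000, sin(270 deg) = -1.0000
  joint[2] = (-2.6141, 9.7559) + 11.6 * (-0.0000, -1.0000) = (-2.6141 + -0.0000, 9.7559 + -11.6000) = (-2.6141, -1.8441)
link 2: phi[2] = 105 + 165 + 120 = 390 deg
  cos(390 deg) = 0.8660, sin(390 deg) = 0.5000
  joint[3] = (-2.6141, -1.8441) + 8.2 * (0.8660, 0.5000) = (-2.6141 + 7.1014, -1.8441 + 4.1000) = (4.4873, 2.2559)
link 3: phi[3] = 105 + 165 + 120 + 35 = 425 deg
  cos(425 deg) = 0.4226, sin(425 deg) = 0.9063
  joint[4] = (4.4873, 2.2559) + 2.1 * (0.4226, 0.9063) = (4.4873 + 0.8875, 2.2559 + 1.9032) = (5.3748, 4.1591)
End effector: (5.3748, 4.1591)

Answer: 5.3748 4.1591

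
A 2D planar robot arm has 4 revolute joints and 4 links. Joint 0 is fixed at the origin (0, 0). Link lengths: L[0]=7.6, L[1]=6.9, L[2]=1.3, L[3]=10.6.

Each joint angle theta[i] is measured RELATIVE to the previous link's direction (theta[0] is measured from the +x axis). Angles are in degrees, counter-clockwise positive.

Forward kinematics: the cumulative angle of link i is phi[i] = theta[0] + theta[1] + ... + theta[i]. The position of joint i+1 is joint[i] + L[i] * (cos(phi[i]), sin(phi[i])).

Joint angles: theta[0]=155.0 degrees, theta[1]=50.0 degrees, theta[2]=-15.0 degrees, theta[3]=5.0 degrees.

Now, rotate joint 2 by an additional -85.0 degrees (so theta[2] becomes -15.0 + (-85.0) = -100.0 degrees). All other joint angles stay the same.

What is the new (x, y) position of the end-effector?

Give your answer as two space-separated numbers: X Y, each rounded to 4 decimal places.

Answer: -17.1033 11.5123

Derivation:
joint[0] = (0.0000, 0.0000)  (base)
link 0: phi[0] = 155 = 155 deg
  cos(155 deg) = -0.9063, sin(155 deg) = 0.4226
  joint[1] = (0.0000, 0.0000) + 7.6 * (-0.9063, 0.4226) = (0.0000 + -6.8879, 0.0000 + 3.2119) = (-6.8879, 3.2119)
link 1: phi[1] = 155 + 50 = 205 deg
  cos(205 deg) = -0.9063, sin(205 deg) = -0.4226
  joint[2] = (-6.8879, 3.2119) + 6.9 * (-0.9063, -0.4226) = (-6.8879 + -6.2535, 3.2119 + -2.9161) = (-13.1415, 0.2958)
link 2: phi[2] = 155 + 50 + -100 = 105 deg
  cos(105 deg) = -0.2588, sin(105 deg) = 0.9659
  joint[3] = (-13.1415, 0.2958) + 1.3 * (-0.2588, 0.9659) = (-13.1415 + -0.3365, 0.2958 + 1.2557) = (-13.4779, 1.5515)
link 3: phi[3] = 155 + 50 + -100 + 5 = 110 deg
  cos(110 deg) = -0.3420, sin(110 deg) = 0.9397
  joint[4] = (-13.4779, 1.5515) + 10.6 * (-0.3420, 0.9397) = (-13.4779 + -3.6254, 1.5515 + 9.9607) = (-17.1033, 11.5123)
End effector: (-17.1033, 11.5123)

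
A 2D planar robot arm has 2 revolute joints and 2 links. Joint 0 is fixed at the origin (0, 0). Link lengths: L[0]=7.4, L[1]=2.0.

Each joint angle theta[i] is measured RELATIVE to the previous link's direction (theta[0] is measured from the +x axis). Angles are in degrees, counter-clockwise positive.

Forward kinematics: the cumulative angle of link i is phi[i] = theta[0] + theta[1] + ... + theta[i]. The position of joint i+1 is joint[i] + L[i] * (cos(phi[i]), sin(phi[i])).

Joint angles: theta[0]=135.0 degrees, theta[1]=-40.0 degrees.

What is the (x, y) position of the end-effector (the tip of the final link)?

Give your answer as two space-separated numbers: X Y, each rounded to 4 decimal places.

Answer: -5.4069 7.2250

Derivation:
joint[0] = (0.0000, 0.0000)  (base)
link 0: phi[0] = 135 = 135 deg
  cos(135 deg) = -0.7071, sin(135 deg) = 0.7071
  joint[1] = (0.0000, 0.0000) + 7.4 * (-0.7071, 0.7071) = (0.0000 + -5.2326, 0.0000 + 5.2326) = (-5.2326, 5.2326)
link 1: phi[1] = 135 + -40 = 95 deg
  cos(95 deg) = -0.0872, sin(95 deg) = 0.9962
  joint[2] = (-5.2326, 5.2326) + 2 * (-0.0872, 0.9962) = (-5.2326 + -0.1743, 5.2326 + 1.9924) = (-5.4069, 7.2250)
End effector: (-5.4069, 7.2250)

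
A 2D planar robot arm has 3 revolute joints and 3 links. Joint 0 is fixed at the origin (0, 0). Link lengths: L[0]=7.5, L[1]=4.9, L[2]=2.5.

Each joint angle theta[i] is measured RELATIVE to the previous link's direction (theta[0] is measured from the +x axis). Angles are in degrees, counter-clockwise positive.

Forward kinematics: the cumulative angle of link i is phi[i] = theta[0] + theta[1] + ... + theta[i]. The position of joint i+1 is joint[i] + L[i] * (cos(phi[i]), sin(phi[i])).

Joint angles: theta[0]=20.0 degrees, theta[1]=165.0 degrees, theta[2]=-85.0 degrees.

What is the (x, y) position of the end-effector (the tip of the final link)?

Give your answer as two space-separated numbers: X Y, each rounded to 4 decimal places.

joint[0] = (0.0000, 0.0000)  (base)
link 0: phi[0] = 20 = 20 deg
  cos(20 deg) = 0.9397, sin(20 deg) = 0.3420
  joint[1] = (0.0000, 0.0000) + 7.5 * (0.9397, 0.3420) = (0.0000 + 7.0477, 0.0000 + 2.5652) = (7.0477, 2.5652)
link 1: phi[1] = 20 + 165 = 185 deg
  cos(185 deg) = -0.9962, sin(185 deg) = -0.0872
  joint[2] = (7.0477, 2.5652) + 4.9 * (-0.9962, -0.0872) = (7.0477 + -4.8814, 2.5652 + -0.4271) = (2.1663, 2.1381)
link 2: phi[2] = 20 + 165 + -85 = 100 deg
  cos(100 deg) = -0.1736, sin(100 deg) = 0.9848
  joint[3] = (2.1663, 2.1381) + 2.5 * (-0.1736, 0.9848) = (2.1663 + -0.4341, 2.1381 + 2.4620) = (1.7322, 4.6001)
End effector: (1.7322, 4.6001)

Answer: 1.7322 4.6001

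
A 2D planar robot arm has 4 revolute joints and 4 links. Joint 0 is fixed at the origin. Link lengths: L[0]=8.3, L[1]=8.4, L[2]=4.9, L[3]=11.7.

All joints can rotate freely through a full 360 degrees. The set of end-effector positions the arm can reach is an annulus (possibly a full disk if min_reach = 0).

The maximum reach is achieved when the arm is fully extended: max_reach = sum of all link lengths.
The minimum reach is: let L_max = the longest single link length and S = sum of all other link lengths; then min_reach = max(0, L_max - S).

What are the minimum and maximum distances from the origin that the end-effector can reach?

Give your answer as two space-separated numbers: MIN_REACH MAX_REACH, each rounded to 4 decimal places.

Answer: 0.0000 33.3000

Derivation:
Link lengths: [8.3, 8.4, 4.9, 11.7]
max_reach = 8.3 + 8.4 + 4.9 + 11.7 = 33.3
L_max = max([8.3, 8.4, 4.9, 11.7]) = 11.7
S (sum of others) = 33.3 - 11.7 = 21.6
min_reach = max(0, 11.7 - 21.6) = max(0, -9.9) = 0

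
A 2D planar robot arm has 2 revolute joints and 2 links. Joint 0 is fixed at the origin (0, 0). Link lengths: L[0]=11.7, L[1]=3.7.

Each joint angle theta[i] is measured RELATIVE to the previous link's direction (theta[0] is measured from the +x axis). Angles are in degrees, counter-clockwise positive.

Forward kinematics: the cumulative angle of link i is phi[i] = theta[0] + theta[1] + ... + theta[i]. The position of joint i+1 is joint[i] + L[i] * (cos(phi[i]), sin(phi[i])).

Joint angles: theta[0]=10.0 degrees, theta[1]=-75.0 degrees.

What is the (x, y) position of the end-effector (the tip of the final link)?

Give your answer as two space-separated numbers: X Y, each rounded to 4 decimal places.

joint[0] = (0.0000, 0.0000)  (base)
link 0: phi[0] = 10 = 10 deg
  cos(10 deg) = 0.9848, sin(10 deg) = 0.1736
  joint[1] = (0.0000, 0.0000) + 11.7 * (0.9848, 0.1736) = (0.0000 + 11.5223, 0.0000 + 2.0317) = (11.5223, 2.0317)
link 1: phi[1] = 10 + -75 = -65 deg
  cos(-65 deg) = 0.4226, sin(-65 deg) = -0.9063
  joint[2] = (11.5223, 2.0317) + 3.7 * (0.4226, -0.9063) = (11.5223 + 1.5637, 2.0317 + -3.3533) = (13.0859, -1.3217)
End effector: (13.0859, -1.3217)

Answer: 13.0859 -1.3217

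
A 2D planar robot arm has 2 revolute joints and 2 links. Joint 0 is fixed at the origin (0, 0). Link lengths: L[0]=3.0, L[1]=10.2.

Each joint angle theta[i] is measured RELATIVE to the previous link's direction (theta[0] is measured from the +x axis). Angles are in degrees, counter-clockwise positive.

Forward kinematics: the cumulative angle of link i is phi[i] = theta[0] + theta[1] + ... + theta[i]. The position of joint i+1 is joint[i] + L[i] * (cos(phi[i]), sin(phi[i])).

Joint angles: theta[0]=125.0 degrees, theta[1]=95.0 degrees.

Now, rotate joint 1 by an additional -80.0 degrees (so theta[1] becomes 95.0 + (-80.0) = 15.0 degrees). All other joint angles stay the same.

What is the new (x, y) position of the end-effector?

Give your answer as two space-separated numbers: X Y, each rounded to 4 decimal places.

joint[0] = (0.0000, 0.0000)  (base)
link 0: phi[0] = 125 = 125 deg
  cos(125 deg) = -0.5736, sin(125 deg) = 0.8192
  joint[1] = (0.0000, 0.0000) + 3 * (-0.5736, 0.8192) = (0.0000 + -1.7207, 0.0000 + 2.4575) = (-1.7207, 2.4575)
link 1: phi[1] = 125 + 15 = 140 deg
  cos(140 deg) = -0.7660, sin(140 deg) = 0.6428
  joint[2] = (-1.7207, 2.4575) + 10.2 * (-0.7660, 0.6428) = (-1.7207 + -7.8137, 2.4575 + 6.5564) = (-9.5344, 9.0139)
End effector: (-9.5344, 9.0139)

Answer: -9.5344 9.0139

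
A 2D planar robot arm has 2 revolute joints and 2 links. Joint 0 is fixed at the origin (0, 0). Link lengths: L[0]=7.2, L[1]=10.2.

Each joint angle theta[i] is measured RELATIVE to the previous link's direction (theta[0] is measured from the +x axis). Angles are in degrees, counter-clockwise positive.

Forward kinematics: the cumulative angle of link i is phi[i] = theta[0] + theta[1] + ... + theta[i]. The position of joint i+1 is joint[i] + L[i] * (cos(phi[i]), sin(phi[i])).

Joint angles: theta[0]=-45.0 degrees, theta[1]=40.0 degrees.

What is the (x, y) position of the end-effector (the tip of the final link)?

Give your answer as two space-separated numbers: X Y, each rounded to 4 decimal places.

joint[0] = (0.0000, 0.0000)  (base)
link 0: phi[0] = -45 = -45 deg
  cos(-45 deg) = 0.7071, sin(-45 deg) = -0.7071
  joint[1] = (0.0000, 0.0000) + 7.2 * (0.7071, -0.7071) = (0.0000 + 5.0912, 0.0000 + -5.0912) = (5.0912, -5.0912)
link 1: phi[1] = -45 + 40 = -5 deg
  cos(-5 deg) = 0.9962, sin(-5 deg) = -0.0872
  joint[2] = (5.0912, -5.0912) + 10.2 * (0.9962, -0.0872) = (5.0912 + 10.1612, -5.0912 + -0.8890) = (15.2524, -5.9802)
End effector: (15.2524, -5.9802)

Answer: 15.2524 -5.9802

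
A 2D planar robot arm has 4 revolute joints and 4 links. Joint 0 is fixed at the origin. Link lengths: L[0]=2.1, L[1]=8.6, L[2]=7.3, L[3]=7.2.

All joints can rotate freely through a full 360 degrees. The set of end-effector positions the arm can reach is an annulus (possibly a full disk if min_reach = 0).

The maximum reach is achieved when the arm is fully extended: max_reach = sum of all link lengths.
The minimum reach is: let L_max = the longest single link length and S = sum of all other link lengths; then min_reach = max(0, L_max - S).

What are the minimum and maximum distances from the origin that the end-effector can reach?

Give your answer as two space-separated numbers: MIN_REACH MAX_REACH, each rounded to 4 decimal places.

Link lengths: [2.1, 8.6, 7.3, 7.2]
max_reach = 2.1 + 8.6 + 7.3 + 7.2 = 25.2
L_max = max([2.1, 8.6, 7.3, 7.2]) = 8.6
S (sum of others) = 25.2 - 8.6 = 16.6
min_reach = max(0, 8.6 - 16.6) = max(0, -8) = 0

Answer: 0.0000 25.2000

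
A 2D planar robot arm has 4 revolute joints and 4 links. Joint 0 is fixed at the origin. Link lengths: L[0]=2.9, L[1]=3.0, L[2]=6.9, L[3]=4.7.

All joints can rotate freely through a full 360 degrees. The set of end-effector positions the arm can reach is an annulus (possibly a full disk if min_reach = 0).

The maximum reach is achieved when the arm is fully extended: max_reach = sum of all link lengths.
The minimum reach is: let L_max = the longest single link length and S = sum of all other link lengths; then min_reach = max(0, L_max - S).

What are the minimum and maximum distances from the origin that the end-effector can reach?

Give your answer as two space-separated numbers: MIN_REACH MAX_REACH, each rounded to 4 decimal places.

Link lengths: [2.9, 3.0, 6.9, 4.7]
max_reach = 2.9 + 3 + 6.9 + 4.7 = 17.5
L_max = max([2.9, 3.0, 6.9, 4.7]) = 6.9
S (sum of others) = 17.5 - 6.9 = 10.6
min_reach = max(0, 6.9 - 10.6) = max(0, -3.7) = 0

Answer: 0.0000 17.5000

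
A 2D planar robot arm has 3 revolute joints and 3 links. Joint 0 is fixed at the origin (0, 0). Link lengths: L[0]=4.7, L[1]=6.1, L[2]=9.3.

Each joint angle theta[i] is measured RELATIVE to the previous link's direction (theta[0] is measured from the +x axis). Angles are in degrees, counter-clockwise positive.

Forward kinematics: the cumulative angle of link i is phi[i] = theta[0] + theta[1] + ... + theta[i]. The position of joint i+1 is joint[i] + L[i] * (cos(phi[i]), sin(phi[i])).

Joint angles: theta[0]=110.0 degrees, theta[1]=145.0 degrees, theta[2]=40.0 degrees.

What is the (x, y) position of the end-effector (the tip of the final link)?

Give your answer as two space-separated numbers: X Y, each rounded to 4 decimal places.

Answer: 0.7441 -9.9043

Derivation:
joint[0] = (0.0000, 0.0000)  (base)
link 0: phi[0] = 110 = 110 deg
  cos(110 deg) = -0.3420, sin(110 deg) = 0.9397
  joint[1] = (0.0000, 0.0000) + 4.7 * (-0.3420, 0.9397) = (0.0000 + -1.6075, 0.0000 + 4.4166) = (-1.6075, 4.4166)
link 1: phi[1] = 110 + 145 = 255 deg
  cos(255 deg) = -0.2588, sin(255 deg) = -0.9659
  joint[2] = (-1.6075, 4.4166) + 6.1 * (-0.2588, -0.9659) = (-1.6075 + -1.5788, 4.4166 + -5.8921) = (-3.1863, -1.4756)
link 2: phi[2] = 110 + 145 + 40 = 295 deg
  cos(295 deg) = 0.4226, sin(295 deg) = -0.9063
  joint[3] = (-3.1863, -1.4756) + 9.3 * (0.4226, -0.9063) = (-3.1863 + 3.9303, -1.4756 + -8.4287) = (0.7441, -9.9043)
End effector: (0.7441, -9.9043)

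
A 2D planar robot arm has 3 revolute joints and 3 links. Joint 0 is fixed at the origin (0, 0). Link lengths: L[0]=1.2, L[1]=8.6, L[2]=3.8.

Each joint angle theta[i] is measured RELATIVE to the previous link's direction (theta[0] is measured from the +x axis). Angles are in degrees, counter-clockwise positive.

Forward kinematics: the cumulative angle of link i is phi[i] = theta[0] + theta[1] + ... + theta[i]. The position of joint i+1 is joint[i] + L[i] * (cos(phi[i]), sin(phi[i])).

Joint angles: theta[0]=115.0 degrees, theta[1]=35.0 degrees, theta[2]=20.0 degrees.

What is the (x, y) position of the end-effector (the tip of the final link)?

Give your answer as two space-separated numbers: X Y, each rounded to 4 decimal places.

joint[0] = (0.0000, 0.0000)  (base)
link 0: phi[0] = 115 = 115 deg
  cos(115 deg) = -0.4226, sin(115 deg) = 0.9063
  joint[1] = (0.0000, 0.0000) + 1.2 * (-0.4226, 0.9063) = (0.0000 + -0.5071, 0.0000 + 1.0876) = (-0.5071, 1.0876)
link 1: phi[1] = 115 + 35 = 150 deg
  cos(150 deg) = -0.8660, sin(150 deg) = 0.5000
  joint[2] = (-0.5071, 1.0876) + 8.6 * (-0.8660, 0.5000) = (-0.5071 + -7.4478, 1.0876 + 4.3000) = (-7.9550, 5.3876)
link 2: phi[2] = 115 + 35 + 20 = 170 deg
  cos(170 deg) = -0.9848, sin(170 deg) = 0.1736
  joint[3] = (-7.9550, 5.3876) + 3.8 * (-0.9848, 0.1736) = (-7.9550 + -3.7423, 5.3876 + 0.6599) = (-11.6972, 6.0474)
End effector: (-11.6972, 6.0474)

Answer: -11.6972 6.0474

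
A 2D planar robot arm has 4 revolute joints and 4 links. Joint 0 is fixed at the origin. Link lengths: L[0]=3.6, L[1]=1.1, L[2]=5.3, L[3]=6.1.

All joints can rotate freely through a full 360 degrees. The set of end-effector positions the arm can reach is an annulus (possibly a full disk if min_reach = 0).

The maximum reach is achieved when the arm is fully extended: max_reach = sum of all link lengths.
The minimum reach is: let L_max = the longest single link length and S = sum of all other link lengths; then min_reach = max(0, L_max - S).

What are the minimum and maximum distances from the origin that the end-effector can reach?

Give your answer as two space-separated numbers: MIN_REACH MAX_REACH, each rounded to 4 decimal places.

Answer: 0.0000 16.1000

Derivation:
Link lengths: [3.6, 1.1, 5.3, 6.1]
max_reach = 3.6 + 1.1 + 5.3 + 6.1 = 16.1
L_max = max([3.6, 1.1, 5.3, 6.1]) = 6.1
S (sum of others) = 16.1 - 6.1 = 10
min_reach = max(0, 6.1 - 10) = max(0, -3.9) = 0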